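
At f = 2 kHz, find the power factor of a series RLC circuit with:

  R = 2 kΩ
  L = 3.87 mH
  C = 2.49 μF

Step 1 — Angular frequency: ω = 2π·f = 2π·2000 = 1.257e+04 rad/s.
Step 2 — Component impedances:
  R: Z = R = 2000 Ω
  L: Z = jωL = j·1.257e+04·0.00387 = 0 + j48.63 Ω
  C: Z = 1/(jωC) = -j/(ω·C) = 0 - j31.96 Ω
Step 3 — Series combination: Z_total = R + L + C = 2000 + j16.67 Ω = 2000∠0.5° Ω.
Step 4 — Power factor: PF = cos(φ) = Re(Z)/|Z| = 2000/2000 = 1.
Step 5 — Type: Im(Z) = 16.67 ⇒ lagging (phase φ = 0.5°).

PF = 1 (lagging, φ = 0.5°)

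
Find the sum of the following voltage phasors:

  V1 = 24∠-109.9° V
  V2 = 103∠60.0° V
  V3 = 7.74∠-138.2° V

Step 1 — Convert each phasor to rectangular form:
  V1 = 24·(cos(-109.9°) + j·sin(-109.9°)) = -8.169 - j22.57 V
  V2 = 103·(cos(60.0°) + j·sin(60.0°)) = 51.5 + j89.2 V
  V3 = 7.74·(cos(-138.2°) + j·sin(-138.2°)) = -5.77 - j5.159 V
Step 2 — Sum components: V_total = 37.56 + j61.47 V.
Step 3 — Convert to polar: |V_total| = 72.04 V, ∠V_total = 58.6°.

V_total = 72.04∠58.6° V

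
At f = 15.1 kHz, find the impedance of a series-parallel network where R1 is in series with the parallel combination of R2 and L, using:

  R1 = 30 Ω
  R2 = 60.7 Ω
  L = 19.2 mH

Step 1 — Angular frequency: ω = 2π·f = 2π·1.51e+04 = 9.488e+04 rad/s.
Step 2 — Component impedances:
  R1: Z = R = 30 Ω
  R2: Z = R = 60.7 Ω
  L: Z = jωL = j·9.488e+04·0.0192 = 0 + j1822 Ω
Step 3 — Parallel branch: R2 || L = 1/(1/R2 + 1/L) = 60.63 + j2.02 Ω.
Step 4 — Series with R1: Z_total = R1 + (R2 || L) = 90.63 + j2.02 Ω = 90.66∠1.3° Ω.

Z = 90.63 + j2.02 Ω = 90.66∠1.3° Ω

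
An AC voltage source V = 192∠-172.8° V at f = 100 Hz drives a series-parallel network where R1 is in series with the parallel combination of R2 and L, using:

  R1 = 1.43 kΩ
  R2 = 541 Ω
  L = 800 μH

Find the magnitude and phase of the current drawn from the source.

Step 1 — Angular frequency: ω = 2π·f = 2π·100 = 628.3 rad/s.
Step 2 — Component impedances:
  R1: Z = R = 1430 Ω
  R2: Z = R = 541 Ω
  L: Z = jωL = j·628.3·0.0008 = 0 + j0.5027 Ω
Step 3 — Parallel branch: R2 || L = 1/(1/R2 + 1/L) = 0.000467 + j0.5027 Ω.
Step 4 — Series with R1: Z_total = R1 + (R2 || L) = 1430 + j0.5027 Ω = 1430∠0.0° Ω.
Step 5 — Source phasor: V = 192∠-172.8° V = -190.5 - j24.06 V.
Step 6 — Ohm's law: I = V / Z_total = (-190.5 - j24.06) / (1430 + j0.5027) = -0.1332 - j0.01678 A.
Step 7 — Convert to polar: |I| = 0.1343 A, ∠I = -172.8°.

I = 0.1343∠-172.8° A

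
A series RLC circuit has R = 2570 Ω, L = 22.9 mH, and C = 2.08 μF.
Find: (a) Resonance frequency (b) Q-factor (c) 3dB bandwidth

Step 1 — Resonance: ω₀ = 1/√(LC) = 1/√(0.0229·2.08e-06) = 4582 rad/s.
Step 2 — f₀ = ω₀/(2π) = 729.2 Hz.
Step 3 — Series Q: Q = ω₀L/R = 4582·0.0229/2570 = 0.04083.
Step 4 — Bandwidth: Δω = ω₀/Q = 1.122e+05 rad/s; BW = Δω/(2π) = 1.786e+04 Hz.

(a) f₀ = 729.2 Hz  (b) Q = 0.04083  (c) BW = 1.786e+04 Hz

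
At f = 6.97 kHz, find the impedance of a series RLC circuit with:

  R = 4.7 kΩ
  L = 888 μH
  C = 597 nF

Step 1 — Angular frequency: ω = 2π·f = 2π·6970 = 4.379e+04 rad/s.
Step 2 — Component impedances:
  R: Z = R = 4700 Ω
  L: Z = jωL = j·4.379e+04·0.000888 = 0 + j38.89 Ω
  C: Z = 1/(jωC) = -j/(ω·C) = 0 - j38.25 Ω
Step 3 — Series combination: Z_total = R + L + C = 4700 + j0.6405 Ω = 4700∠0.0° Ω.

Z = 4700 + j0.6405 Ω = 4700∠0.0° Ω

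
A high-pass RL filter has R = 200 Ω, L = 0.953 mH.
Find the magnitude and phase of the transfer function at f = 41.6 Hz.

Step 1 — Angular frequency: ω = 2π·41.6 = 261.4 rad/s.
Step 2 — Transfer function: H(jω) = jωL/(R + jωL).
Step 3 — Numerator jωL = j·0.2491; denominator R + jωL = 200 + j0.2491.
Step 4 — H = 1.551e-06 + j0.001245.
Step 5 — Magnitude: |H| = 0.001245 (-58.1 dB); phase: φ = 89.9°.

|H| = 0.001245 (-58.1 dB), φ = 89.9°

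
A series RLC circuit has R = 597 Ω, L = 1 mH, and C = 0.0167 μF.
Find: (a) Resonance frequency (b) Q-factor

Step 1 — Resonance condition Im(Z)=0 gives ω₀ = 1/√(LC).
Step 2 — ω₀ = 1/√(0.001·1.67e-08) = 2.447e+05 rad/s.
Step 3 — f₀ = ω₀/(2π) = 3.895e+04 Hz.
Step 4 — Series Q: Q = ω₀L/R = 2.447e+05·0.001/597 = 0.4099.

(a) f₀ = 3.895e+04 Hz  (b) Q = 0.4099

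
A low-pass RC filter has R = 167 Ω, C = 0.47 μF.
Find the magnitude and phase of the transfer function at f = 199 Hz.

Step 1 — Angular frequency: ω = 2π·199 = 1250 rad/s.
Step 2 — Transfer function: H(jω) = 1/(1 + jωRC).
Step 3 — Denominator: 1 + jωRC = 1 + j·1250·167·4.7e-07 = 1 + j0.09814.
Step 4 — H = 0.9905 - j0.0972.
Step 5 — Magnitude: |H| = 0.9952 (-0.0 dB); phase: φ = -5.6°.

|H| = 0.9952 (-0.0 dB), φ = -5.6°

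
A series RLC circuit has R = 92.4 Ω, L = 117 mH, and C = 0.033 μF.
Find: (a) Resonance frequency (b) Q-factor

Step 1 — Resonance condition Im(Z)=0 gives ω₀ = 1/√(LC).
Step 2 — ω₀ = 1/√(0.117·3.3e-08) = 1.609e+04 rad/s.
Step 3 — f₀ = ω₀/(2π) = 2561 Hz.
Step 4 — Series Q: Q = ω₀L/R = 1.609e+04·0.117/92.4 = 20.38.

(a) f₀ = 2561 Hz  (b) Q = 20.38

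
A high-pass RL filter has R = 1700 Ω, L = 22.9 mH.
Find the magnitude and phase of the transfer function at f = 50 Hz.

Step 1 — Angular frequency: ω = 2π·50 = 314.2 rad/s.
Step 2 — Transfer function: H(jω) = jωL/(R + jωL).
Step 3 — Numerator jωL = j·7.194; denominator R + jωL = 1700 + j7.194.
Step 4 — H = 1.791e-05 + j0.004232.
Step 5 — Magnitude: |H| = 0.004232 (-47.5 dB); phase: φ = 89.8°.

|H| = 0.004232 (-47.5 dB), φ = 89.8°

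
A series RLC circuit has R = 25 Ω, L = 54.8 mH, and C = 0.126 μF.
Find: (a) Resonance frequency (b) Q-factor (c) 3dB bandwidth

Step 1 — Resonance: ω₀ = 1/√(LC) = 1/√(0.0548·1.26e-07) = 1.203e+04 rad/s.
Step 2 — f₀ = ω₀/(2π) = 1915 Hz.
Step 3 — Series Q: Q = ω₀L/R = 1.203e+04·0.0548/25 = 26.38.
Step 4 — Bandwidth: Δω = ω₀/Q = 456.2 rad/s; BW = Δω/(2π) = 72.61 Hz.

(a) f₀ = 1915 Hz  (b) Q = 26.38  (c) BW = 72.61 Hz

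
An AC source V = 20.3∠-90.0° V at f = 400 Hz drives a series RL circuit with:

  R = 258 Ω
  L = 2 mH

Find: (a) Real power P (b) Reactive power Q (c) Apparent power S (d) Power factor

Step 1 — Angular frequency: ω = 2π·f = 2π·400 = 2513 rad/s.
Step 2 — Component impedances:
  R: Z = R = 258 Ω
  L: Z = jωL = j·2513·0.002 = 0 + j5.027 Ω
Step 3 — Series combination: Z_total = R + L = 258 + j5.027 Ω = 258∠1.1° Ω.
Step 4 — Source phasor: V = 20.3∠-90.0° V = 0 - j20.3 V.
Step 5 — Current: I = V / Z = -0.001532 - j0.07865 A = 0.07867∠-91.1° A.
Step 6 — Complex power: S = V·I* = 1.597 + j0.03111 VA.
Step 7 — Real power: P = Re(S) = 1.597 W.
Step 8 — Reactive power: Q = Im(S) = 0.03111 VAR.
Step 9 — Apparent power: |S| = 1.597 VA.
Step 10 — Power factor: PF = P/|S| = 0.9998 (lagging).

(a) P = 1.597 W  (b) Q = 0.03111 VAR  (c) S = 1.597 VA  (d) PF = 0.9998 (lagging)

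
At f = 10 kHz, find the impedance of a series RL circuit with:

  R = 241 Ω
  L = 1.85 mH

Step 1 — Angular frequency: ω = 2π·f = 2π·1e+04 = 6.283e+04 rad/s.
Step 2 — Component impedances:
  R: Z = R = 241 Ω
  L: Z = jωL = j·6.283e+04·0.00185 = 0 + j116.2 Ω
Step 3 — Series combination: Z_total = R + L = 241 + j116.2 Ω = 267.6∠25.7° Ω.

Z = 241 + j116.2 Ω = 267.6∠25.7° Ω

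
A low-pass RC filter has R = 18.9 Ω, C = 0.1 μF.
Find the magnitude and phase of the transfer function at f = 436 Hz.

Step 1 — Angular frequency: ω = 2π·436 = 2739 rad/s.
Step 2 — Transfer function: H(jω) = 1/(1 + jωRC).
Step 3 — Denominator: 1 + jωRC = 1 + j·2739·18.9·1e-07 = 1 + j0.005178.
Step 4 — H = 1 - j0.005177.
Step 5 — Magnitude: |H| = 1 (-0.0 dB); phase: φ = -0.3°.

|H| = 1 (-0.0 dB), φ = -0.3°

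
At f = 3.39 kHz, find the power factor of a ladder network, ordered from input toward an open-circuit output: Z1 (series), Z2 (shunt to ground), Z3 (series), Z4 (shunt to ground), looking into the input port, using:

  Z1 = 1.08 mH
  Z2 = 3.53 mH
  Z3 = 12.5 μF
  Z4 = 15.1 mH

Step 1 — Angular frequency: ω = 2π·f = 2π·3390 = 2.13e+04 rad/s.
Step 2 — Component impedances:
  Z1: Z = jωL = j·2.13e+04·0.00108 = 0 + j23 Ω
  Z2: Z = jωL = j·2.13e+04·0.00353 = 0 + j75.19 Ω
  Z3: Z = 1/(jωC) = -j/(ω·C) = 0 - j3.756 Ω
  Z4: Z = jωL = j·2.13e+04·0.0151 = 0 + j321.6 Ω
Step 3 — Ladder network (open output): work backward from the far end, alternating series and parallel combinations. Z_in = 0 + j83.81 Ω = 83.81∠90.0° Ω.
Step 4 — Power factor: PF = cos(φ) = Re(Z)/|Z| = 0/83.81 = 0.
Step 5 — Type: Im(Z) = 83.81 ⇒ lagging (phase φ = 90.0°).

PF = 0 (lagging, φ = 90.0°)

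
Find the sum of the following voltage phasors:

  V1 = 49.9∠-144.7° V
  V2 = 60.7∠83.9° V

Step 1 — Convert each phasor to rectangular form:
  V1 = 49.9·(cos(-144.7°) + j·sin(-144.7°)) = -40.73 - j28.84 V
  V2 = 60.7·(cos(83.9°) + j·sin(83.9°)) = 6.45 + j60.36 V
Step 2 — Sum components: V_total = -34.28 + j31.52 V.
Step 3 — Convert to polar: |V_total| = 46.57 V, ∠V_total = 137.4°.

V_total = 46.57∠137.4° V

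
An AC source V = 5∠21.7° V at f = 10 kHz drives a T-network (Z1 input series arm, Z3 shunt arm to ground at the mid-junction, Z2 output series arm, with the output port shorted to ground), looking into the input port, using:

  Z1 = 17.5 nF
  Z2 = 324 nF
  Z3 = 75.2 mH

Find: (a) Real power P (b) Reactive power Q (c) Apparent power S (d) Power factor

Step 1 — Angular frequency: ω = 2π·f = 2π·1e+04 = 6.283e+04 rad/s.
Step 2 — Component impedances:
  Z1: Z = 1/(jωC) = -j/(ω·C) = 0 - j909.5 Ω
  Z2: Z = 1/(jωC) = -j/(ω·C) = 0 - j49.12 Ω
  Z3: Z = jωL = j·6.283e+04·0.0752 = 0 + j4725 Ω
Step 3 — With the output port shorted to ground, the output series arm Z2 runs from the junction to ground; the shunt arm Z3 also runs from the junction to ground. They appear in parallel: Z3 || Z2 = 0 - j49.64 Ω.
Step 4 — Series with input arm Z1: Z_in = Z1 + (Z3 || Z2) = 0 - j959.1 Ω = 959.1∠-90.0° Ω.
Step 5 — Source phasor: V = 5∠21.7° V = 4.646 + j1.849 V.
Step 6 — Current: I = V / Z = -0.001928 + j0.004844 A = 0.005213∠111.7° A.
Step 7 — Complex power: S = V·I* = 0 - j0.02607 VA.
Step 8 — Real power: P = Re(S) = 0 W.
Step 9 — Reactive power: Q = Im(S) = -0.02607 VAR.
Step 10 — Apparent power: |S| = 0.02607 VA.
Step 11 — Power factor: PF = P/|S| = 0 (leading).

(a) P = 0 W  (b) Q = -0.02607 VAR  (c) S = 0.02607 VA  (d) PF = 0 (leading)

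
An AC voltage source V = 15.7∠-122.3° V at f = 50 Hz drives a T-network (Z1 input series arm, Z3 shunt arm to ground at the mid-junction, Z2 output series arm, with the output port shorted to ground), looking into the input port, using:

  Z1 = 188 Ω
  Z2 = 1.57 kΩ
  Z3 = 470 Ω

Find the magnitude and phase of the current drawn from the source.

Step 1 — Angular frequency: ω = 2π·f = 2π·50 = 314.2 rad/s.
Step 2 — Component impedances:
  Z1: Z = R = 188 Ω
  Z2: Z = R = 1570 Ω
  Z3: Z = R = 470 Ω
Step 3 — With the output port shorted to ground, the output series arm Z2 runs from the junction to ground; the shunt arm Z3 also runs from the junction to ground. They appear in parallel: Z3 || Z2 = 361.7 Ω.
Step 4 — Series with input arm Z1: Z_in = Z1 + (Z3 || Z2) = 549.7 Ω = 549.7∠0.0° Ω.
Step 5 — Source phasor: V = 15.7∠-122.3° V = -8.389 - j13.27 V.
Step 6 — Ohm's law: I = V / Z_total = (-8.389 - j13.27) / (549.7) = -0.01526 - j0.02414 A.
Step 7 — Convert to polar: |I| = 0.02856 A, ∠I = -122.3°.

I = 0.02856∠-122.3° A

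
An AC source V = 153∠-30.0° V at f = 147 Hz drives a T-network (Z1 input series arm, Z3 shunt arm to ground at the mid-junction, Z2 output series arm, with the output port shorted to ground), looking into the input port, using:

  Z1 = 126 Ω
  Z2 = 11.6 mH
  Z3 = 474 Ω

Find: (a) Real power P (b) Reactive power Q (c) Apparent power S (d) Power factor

Step 1 — Angular frequency: ω = 2π·f = 2π·147 = 923.6 rad/s.
Step 2 — Component impedances:
  Z1: Z = R = 126 Ω
  Z2: Z = jωL = j·923.6·0.0116 = 0 + j10.71 Ω
  Z3: Z = R = 474 Ω
Step 3 — With the output port shorted to ground, the output series arm Z2 runs from the junction to ground; the shunt arm Z3 also runs from the junction to ground. They appear in parallel: Z3 || Z2 = 0.2421 + j10.71 Ω.
Step 4 — Series with input arm Z1: Z_in = Z1 + (Z3 || Z2) = 126.2 + j10.71 Ω = 126.7∠4.8° Ω.
Step 5 — Source phasor: V = 153∠-30.0° V = 132.5 - j76.5 V.
Step 6 — Current: I = V / Z = 0.9911 - j0.69 A = 1.208∠-34.8° A.
Step 7 — Complex power: S = V·I* = 184.1 + j15.62 VA.
Step 8 — Real power: P = Re(S) = 184.1 W.
Step 9 — Reactive power: Q = Im(S) = 15.62 VAR.
Step 10 — Apparent power: |S| = 184.8 VA.
Step 11 — Power factor: PF = P/|S| = 0.9964 (lagging).

(a) P = 184.1 W  (b) Q = 15.62 VAR  (c) S = 184.8 VA  (d) PF = 0.9964 (lagging)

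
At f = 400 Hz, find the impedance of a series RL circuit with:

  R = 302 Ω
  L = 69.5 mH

Step 1 — Angular frequency: ω = 2π·f = 2π·400 = 2513 rad/s.
Step 2 — Component impedances:
  R: Z = R = 302 Ω
  L: Z = jωL = j·2513·0.0695 = 0 + j174.7 Ω
Step 3 — Series combination: Z_total = R + L = 302 + j174.7 Ω = 348.9∠30.0° Ω.

Z = 302 + j174.7 Ω = 348.9∠30.0° Ω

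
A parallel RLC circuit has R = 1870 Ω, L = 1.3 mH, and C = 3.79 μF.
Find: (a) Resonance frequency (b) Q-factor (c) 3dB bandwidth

Step 1 — Resonance: ω₀ = 1/√(LC) = 1/√(0.0013·3.79e-06) = 1.425e+04 rad/s.
Step 2 — f₀ = ω₀/(2π) = 2267 Hz.
Step 3 — Parallel Q: Q = R/(ω₀L) = 1870/(1.425e+04·0.0013) = 101.
Step 4 — Bandwidth: Δω = ω₀/Q = 141.1 rad/s; BW = Δω/(2π) = 22.46 Hz.

(a) f₀ = 2267 Hz  (b) Q = 101  (c) BW = 22.46 Hz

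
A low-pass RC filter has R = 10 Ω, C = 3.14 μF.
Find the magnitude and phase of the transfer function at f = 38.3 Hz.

Step 1 — Angular frequency: ω = 2π·38.3 = 240.6 rad/s.
Step 2 — Transfer function: H(jω) = 1/(1 + jωRC).
Step 3 — Denominator: 1 + jωRC = 1 + j·240.6·10·3.14e-06 = 1 + j0.007556.
Step 4 — H = 0.9999 - j0.007556.
Step 5 — Magnitude: |H| = 1 (-0.0 dB); phase: φ = -0.4°.

|H| = 1 (-0.0 dB), φ = -0.4°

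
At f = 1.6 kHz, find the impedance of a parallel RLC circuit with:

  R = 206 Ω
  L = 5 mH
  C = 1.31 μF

Step 1 — Angular frequency: ω = 2π·f = 2π·1600 = 1.005e+04 rad/s.
Step 2 — Component impedances:
  R: Z = R = 206 Ω
  L: Z = jωL = j·1.005e+04·0.005 = 0 + j50.27 Ω
  C: Z = 1/(jωC) = -j/(ω·C) = 0 - j75.93 Ω
Step 3 — Parallel combination: 1/Z_total = 1/R + 1/L + 1/C; Z_total = 70.57 + j97.76 Ω = 120.6∠54.2° Ω.

Z = 70.57 + j97.76 Ω = 120.6∠54.2° Ω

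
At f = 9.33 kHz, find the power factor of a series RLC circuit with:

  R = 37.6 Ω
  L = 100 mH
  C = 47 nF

Step 1 — Angular frequency: ω = 2π·f = 2π·9330 = 5.862e+04 rad/s.
Step 2 — Component impedances:
  R: Z = R = 37.6 Ω
  L: Z = jωL = j·5.862e+04·0.1 = 0 + j5862 Ω
  C: Z = 1/(jωC) = -j/(ω·C) = 0 - j362.9 Ω
Step 3 — Series combination: Z_total = R + L + C = 37.6 + j5499 Ω = 5499∠89.6° Ω.
Step 4 — Power factor: PF = cos(φ) = Re(Z)/|Z| = 37.6/5499.4 = 0.006837.
Step 5 — Type: Im(Z) = 5499 ⇒ lagging (phase φ = 89.6°).

PF = 0.006837 (lagging, φ = 89.6°)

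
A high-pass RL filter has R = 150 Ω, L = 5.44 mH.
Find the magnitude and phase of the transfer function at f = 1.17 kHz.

Step 1 — Angular frequency: ω = 2π·1170 = 7351 rad/s.
Step 2 — Transfer function: H(jω) = jωL/(R + jωL).
Step 3 — Numerator jωL = j·39.99; denominator R + jωL = 150 + j39.99.
Step 4 — H = 0.06636 + j0.2489.
Step 5 — Magnitude: |H| = 0.2576 (-11.8 dB); phase: φ = 75.1°.

|H| = 0.2576 (-11.8 dB), φ = 75.1°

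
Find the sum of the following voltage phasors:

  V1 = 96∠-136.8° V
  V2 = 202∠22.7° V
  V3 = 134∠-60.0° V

Step 1 — Convert each phasor to rectangular form:
  V1 = 96·(cos(-136.8°) + j·sin(-136.8°)) = -69.98 - j65.72 V
  V2 = 202·(cos(22.7°) + j·sin(22.7°)) = 186.4 + j77.95 V
  V3 = 134·(cos(-60.0°) + j·sin(-60.0°)) = 67 - j116 V
Step 2 — Sum components: V_total = 183.4 - j103.8 V.
Step 3 — Convert to polar: |V_total| = 210.7 V, ∠V_total = -29.5°.

V_total = 210.7∠-29.5° V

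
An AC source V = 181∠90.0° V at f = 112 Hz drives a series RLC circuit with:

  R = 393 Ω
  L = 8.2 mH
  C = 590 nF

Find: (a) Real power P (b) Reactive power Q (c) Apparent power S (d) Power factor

Step 1 — Angular frequency: ω = 2π·f = 2π·112 = 703.7 rad/s.
Step 2 — Component impedances:
  R: Z = R = 393 Ω
  L: Z = jωL = j·703.7·0.0082 = 0 + j5.77 Ω
  C: Z = 1/(jωC) = -j/(ω·C) = 0 - j2409 Ω
Step 3 — Series combination: Z_total = R + L + C = 393 - j2403 Ω = 2435∠-80.7° Ω.
Step 4 — Source phasor: V = 181∠90.0° V = 0 + j181 V.
Step 5 — Current: I = V / Z = -0.07337 + j0.012 A = 0.07434∠170.7° A.
Step 6 — Complex power: S = V·I* = 2.172 - j13.28 VA.
Step 7 — Real power: P = Re(S) = 2.172 W.
Step 8 — Reactive power: Q = Im(S) = -13.28 VAR.
Step 9 — Apparent power: |S| = 13.46 VA.
Step 10 — Power factor: PF = P/|S| = 0.1614 (leading).

(a) P = 2.172 W  (b) Q = -13.28 VAR  (c) S = 13.46 VA  (d) PF = 0.1614 (leading)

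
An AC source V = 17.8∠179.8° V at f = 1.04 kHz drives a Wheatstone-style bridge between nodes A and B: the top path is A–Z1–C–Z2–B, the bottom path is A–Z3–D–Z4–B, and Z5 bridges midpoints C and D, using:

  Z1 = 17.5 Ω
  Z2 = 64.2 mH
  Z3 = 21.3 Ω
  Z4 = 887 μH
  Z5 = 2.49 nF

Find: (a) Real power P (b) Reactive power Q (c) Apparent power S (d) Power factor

Step 1 — Angular frequency: ω = 2π·f = 2π·1040 = 6535 rad/s.
Step 2 — Component impedances:
  Z1: Z = R = 17.5 Ω
  Z2: Z = jωL = j·6535·0.0642 = 0 + j419.5 Ω
  Z3: Z = R = 21.3 Ω
  Z4: Z = jωL = j·6535·0.000887 = 0 + j5.796 Ω
  Z5: Z = 1/(jωC) = -j/(ω·C) = 0 - j6.146e+04 Ω
Step 3 — Bridge requires nodal analysis (the Z5 bridge couples midpoints C and D, so the two paths cannot be reduced to a simple series/parallel combination). Setting node B to ground and injecting 1 A at node A, the 3-node admittance system at A, C, D solves to V_A = Z_AB = 20.64 + j6.716 Ω = 21.7∠18.0° Ω.
Step 4 — Source phasor: V = 17.8∠179.8° V = -17.8 + j0.06213 V.
Step 5 — Current: I = V / Z = -0.7791 + j0.2566 A = 0.8202∠161.8° A.
Step 6 — Complex power: S = V·I* = 13.88 + j4.518 VA.
Step 7 — Real power: P = Re(S) = 13.88 W.
Step 8 — Reactive power: Q = Im(S) = 4.518 VAR.
Step 9 — Apparent power: |S| = 14.6 VA.
Step 10 — Power factor: PF = P/|S| = 0.9509 (lagging).

(a) P = 13.88 W  (b) Q = 4.518 VAR  (c) S = 14.6 VA  (d) PF = 0.9509 (lagging)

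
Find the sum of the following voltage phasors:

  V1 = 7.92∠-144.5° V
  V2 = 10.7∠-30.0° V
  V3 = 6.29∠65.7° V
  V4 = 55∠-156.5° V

Step 1 — Convert each phasor to rectangular form:
  V1 = 7.92·(cos(-144.5°) + j·sin(-144.5°)) = -6.448 - j4.599 V
  V2 = 10.7·(cos(-30.0°) + j·sin(-30.0°)) = 9.266 - j5.35 V
  V3 = 6.29·(cos(65.7°) + j·sin(65.7°)) = 2.588 + j5.733 V
  V4 = 55·(cos(-156.5°) + j·sin(-156.5°)) = -50.44 - j21.93 V
Step 2 — Sum components: V_total = -45.03 - j26.15 V.
Step 3 — Convert to polar: |V_total| = 52.07 V, ∠V_total = -149.9°.

V_total = 52.07∠-149.9° V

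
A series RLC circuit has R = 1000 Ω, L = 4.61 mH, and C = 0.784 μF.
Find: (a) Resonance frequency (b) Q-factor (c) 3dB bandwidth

Step 1 — Resonance: ω₀ = 1/√(LC) = 1/√(0.00461·7.84e-07) = 1.663e+04 rad/s.
Step 2 — f₀ = ω₀/(2π) = 2647 Hz.
Step 3 — Series Q: Q = ω₀L/R = 1.663e+04·0.00461/1000 = 0.07668.
Step 4 — Bandwidth: Δω = ω₀/Q = 2.169e+05 rad/s; BW = Δω/(2π) = 3.452e+04 Hz.

(a) f₀ = 2647 Hz  (b) Q = 0.07668  (c) BW = 3.452e+04 Hz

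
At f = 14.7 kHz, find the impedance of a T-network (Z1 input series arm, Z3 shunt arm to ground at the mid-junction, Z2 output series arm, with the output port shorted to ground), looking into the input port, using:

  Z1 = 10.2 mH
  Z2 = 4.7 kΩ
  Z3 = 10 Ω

Step 1 — Angular frequency: ω = 2π·f = 2π·1.47e+04 = 9.236e+04 rad/s.
Step 2 — Component impedances:
  Z1: Z = jωL = j·9.236e+04·0.0102 = 0 + j942.1 Ω
  Z2: Z = R = 4700 Ω
  Z3: Z = R = 10 Ω
Step 3 — With the output port shorted to ground, the output series arm Z2 runs from the junction to ground; the shunt arm Z3 also runs from the junction to ground. They appear in parallel: Z3 || Z2 = 9.979 Ω.
Step 4 — Series with input arm Z1: Z_in = Z1 + (Z3 || Z2) = 9.979 + j942.1 Ω = 942.2∠89.4° Ω.

Z = 9.979 + j942.1 Ω = 942.2∠89.4° Ω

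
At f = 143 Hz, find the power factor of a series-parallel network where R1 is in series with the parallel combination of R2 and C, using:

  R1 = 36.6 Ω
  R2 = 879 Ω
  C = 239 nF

Step 1 — Angular frequency: ω = 2π·f = 2π·143 = 898.5 rad/s.
Step 2 — Component impedances:
  R1: Z = R = 36.6 Ω
  R2: Z = R = 879 Ω
  C: Z = 1/(jωC) = -j/(ω·C) = 0 - j4657 Ω
Step 3 — Parallel branch: R2 || C = 1/(1/R2 + 1/C) = 848.8 - j160.2 Ω.
Step 4 — Series with R1: Z_total = R1 + (R2 || C) = 885.4 - j160.2 Ω = 899.7∠-10.3° Ω.
Step 5 — Power factor: PF = cos(φ) = Re(Z)/|Z| = 885.36/899.74 = 0.984.
Step 6 — Type: Im(Z) = -160.2 ⇒ leading (phase φ = -10.3°).

PF = 0.984 (leading, φ = -10.3°)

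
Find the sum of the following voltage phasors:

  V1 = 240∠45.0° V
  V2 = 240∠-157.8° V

Step 1 — Convert each phasor to rectangular form:
  V1 = 240·(cos(45.0°) + j·sin(45.0°)) = 169.7 + j169.7 V
  V2 = 240·(cos(-157.8°) + j·sin(-157.8°)) = -222.2 - j90.68 V
Step 2 — Sum components: V_total = -52.5 + j79.02 V.
Step 3 — Convert to polar: |V_total| = 94.88 V, ∠V_total = 123.6°.

V_total = 94.88∠123.6° V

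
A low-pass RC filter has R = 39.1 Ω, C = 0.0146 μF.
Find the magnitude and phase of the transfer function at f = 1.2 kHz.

Step 1 — Angular frequency: ω = 2π·1200 = 7540 rad/s.
Step 2 — Transfer function: H(jω) = 1/(1 + jωRC).
Step 3 — Denominator: 1 + jωRC = 1 + j·7540·39.1·1.46e-08 = 1 + j0.004304.
Step 4 — H = 1 - j0.004304.
Step 5 — Magnitude: |H| = 1 (-0.0 dB); phase: φ = -0.2°.

|H| = 1 (-0.0 dB), φ = -0.2°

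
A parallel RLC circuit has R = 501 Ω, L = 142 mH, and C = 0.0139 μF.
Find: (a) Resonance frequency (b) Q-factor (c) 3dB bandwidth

Step 1 — Resonance: ω₀ = 1/√(LC) = 1/√(0.142·1.39e-08) = 2.251e+04 rad/s.
Step 2 — f₀ = ω₀/(2π) = 3582 Hz.
Step 3 — Parallel Q: Q = R/(ω₀L) = 501/(2.251e+04·0.142) = 0.1567.
Step 4 — Bandwidth: Δω = ω₀/Q = 1.436e+05 rad/s; BW = Δω/(2π) = 2.285e+04 Hz.

(a) f₀ = 3582 Hz  (b) Q = 0.1567  (c) BW = 2.285e+04 Hz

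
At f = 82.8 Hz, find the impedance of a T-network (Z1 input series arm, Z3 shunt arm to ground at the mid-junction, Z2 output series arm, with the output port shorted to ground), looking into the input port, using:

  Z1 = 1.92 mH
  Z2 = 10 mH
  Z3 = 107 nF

Step 1 — Angular frequency: ω = 2π·f = 2π·82.8 = 520.2 rad/s.
Step 2 — Component impedances:
  Z1: Z = jωL = j·520.2·0.00192 = 0 + j0.9989 Ω
  Z2: Z = jωL = j·520.2·0.01 = 0 + j5.202 Ω
  Z3: Z = 1/(jωC) = -j/(ω·C) = 0 - j1.796e+04 Ω
Step 3 — With the output port shorted to ground, the output series arm Z2 runs from the junction to ground; the shunt arm Z3 also runs from the junction to ground. They appear in parallel: Z3 || Z2 = 0 + j5.204 Ω.
Step 4 — Series with input arm Z1: Z_in = Z1 + (Z3 || Z2) = 0 + j6.203 Ω = 6.203∠90.0° Ω.

Z = 0 + j6.203 Ω = 6.203∠90.0° Ω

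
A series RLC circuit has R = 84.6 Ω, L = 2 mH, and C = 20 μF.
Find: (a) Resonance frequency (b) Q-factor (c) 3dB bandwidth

Step 1 — Resonance: ω₀ = 1/√(LC) = 1/√(0.002·2e-05) = 5000 rad/s.
Step 2 — f₀ = ω₀/(2π) = 795.8 Hz.
Step 3 — Series Q: Q = ω₀L/R = 5000·0.002/84.6 = 0.1182.
Step 4 — Bandwidth: Δω = ω₀/Q = 4.23e+04 rad/s; BW = Δω/(2π) = 6732 Hz.

(a) f₀ = 795.8 Hz  (b) Q = 0.1182  (c) BW = 6732 Hz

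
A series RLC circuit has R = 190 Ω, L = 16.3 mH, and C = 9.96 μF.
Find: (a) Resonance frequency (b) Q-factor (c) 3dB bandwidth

Step 1 — Resonance: ω₀ = 1/√(LC) = 1/√(0.0163·9.96e-06) = 2482 rad/s.
Step 2 — f₀ = ω₀/(2π) = 395 Hz.
Step 3 — Series Q: Q = ω₀L/R = 2482·0.0163/190 = 0.2129.
Step 4 — Bandwidth: Δω = ω₀/Q = 1.166e+04 rad/s; BW = Δω/(2π) = 1855 Hz.

(a) f₀ = 395 Hz  (b) Q = 0.2129  (c) BW = 1855 Hz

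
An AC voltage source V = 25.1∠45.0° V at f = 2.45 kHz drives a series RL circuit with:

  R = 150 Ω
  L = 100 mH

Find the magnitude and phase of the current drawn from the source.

Step 1 — Angular frequency: ω = 2π·f = 2π·2450 = 1.539e+04 rad/s.
Step 2 — Component impedances:
  R: Z = R = 150 Ω
  L: Z = jωL = j·1.539e+04·0.1 = 0 + j1539 Ω
Step 3 — Series combination: Z_total = R + L = 150 + j1539 Ω = 1547∠84.4° Ω.
Step 4 — Source phasor: V = 25.1∠45.0° V = 17.75 + j17.75 V.
Step 5 — Ohm's law: I = V / Z_total = (17.75 + j17.75) / (150 + j1539) = 0.01253 - j0.01031 A.
Step 6 — Convert to polar: |I| = 0.01623 A, ∠I = -39.4°.

I = 0.01623∠-39.4° A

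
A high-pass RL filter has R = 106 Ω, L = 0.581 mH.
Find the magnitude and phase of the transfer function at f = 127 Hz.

Step 1 — Angular frequency: ω = 2π·127 = 798 rad/s.
Step 2 — Transfer function: H(jω) = jωL/(R + jωL).
Step 3 — Numerator jωL = j·0.4636; denominator R + jωL = 106 + j0.4636.
Step 4 — H = 1.913e-05 + j0.004374.
Step 5 — Magnitude: |H| = 0.004374 (-47.2 dB); phase: φ = 89.7°.

|H| = 0.004374 (-47.2 dB), φ = 89.7°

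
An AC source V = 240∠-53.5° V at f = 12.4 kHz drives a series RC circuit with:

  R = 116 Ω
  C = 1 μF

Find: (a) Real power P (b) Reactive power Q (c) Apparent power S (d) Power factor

Step 1 — Angular frequency: ω = 2π·f = 2π·1.24e+04 = 7.791e+04 rad/s.
Step 2 — Component impedances:
  R: Z = R = 116 Ω
  C: Z = 1/(jωC) = -j/(ω·C) = 0 - j12.84 Ω
Step 3 — Series combination: Z_total = R + C = 116 - j12.84 Ω = 116.7∠-6.3° Ω.
Step 4 — Source phasor: V = 240∠-53.5° V = 142.8 - j192.9 V.
Step 5 — Current: I = V / Z = 1.398 - j1.509 A = 2.056∠-47.2° A.
Step 6 — Complex power: S = V·I* = 490.5 - j54.28 VA.
Step 7 — Real power: P = Re(S) = 490.5 W.
Step 8 — Reactive power: Q = Im(S) = -54.28 VAR.
Step 9 — Apparent power: |S| = 493.5 VA.
Step 10 — Power factor: PF = P/|S| = 0.9939 (leading).

(a) P = 490.5 W  (b) Q = -54.28 VAR  (c) S = 493.5 VA  (d) PF = 0.9939 (leading)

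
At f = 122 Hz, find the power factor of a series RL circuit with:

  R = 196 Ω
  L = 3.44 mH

Step 1 — Angular frequency: ω = 2π·f = 2π·122 = 766.5 rad/s.
Step 2 — Component impedances:
  R: Z = R = 196 Ω
  L: Z = jωL = j·766.5·0.00344 = 0 + j2.637 Ω
Step 3 — Series combination: Z_total = R + L = 196 + j2.637 Ω = 196∠0.8° Ω.
Step 4 — Power factor: PF = cos(φ) = Re(Z)/|Z| = 196/196.02 = 0.9999.
Step 5 — Type: Im(Z) = 2.637 ⇒ lagging (phase φ = 0.8°).

PF = 0.9999 (lagging, φ = 0.8°)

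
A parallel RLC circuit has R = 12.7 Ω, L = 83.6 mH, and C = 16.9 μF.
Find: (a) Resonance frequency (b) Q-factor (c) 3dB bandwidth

Step 1 — Resonance: ω₀ = 1/√(LC) = 1/√(0.0836·1.69e-05) = 841.3 rad/s.
Step 2 — f₀ = ω₀/(2π) = 133.9 Hz.
Step 3 — Parallel Q: Q = R/(ω₀L) = 12.7/(841.3·0.0836) = 0.1806.
Step 4 — Bandwidth: Δω = ω₀/Q = 4659 rad/s; BW = Δω/(2π) = 741.5 Hz.

(a) f₀ = 133.9 Hz  (b) Q = 0.1806  (c) BW = 741.5 Hz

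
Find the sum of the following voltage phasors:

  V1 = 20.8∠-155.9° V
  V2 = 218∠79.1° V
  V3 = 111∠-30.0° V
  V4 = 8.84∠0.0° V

Step 1 — Convert each phasor to rectangular form:
  V1 = 20.8·(cos(-155.9°) + j·sin(-155.9°)) = -18.99 - j8.493 V
  V2 = 218·(cos(79.1°) + j·sin(79.1°)) = 41.22 + j214.1 V
  V3 = 111·(cos(-30.0°) + j·sin(-30.0°)) = 96.13 - j55.5 V
  V4 = 8.84·(cos(0.0°) + j·sin(0.0°)) = 8.84 V
Step 2 — Sum components: V_total = 127.2 + j150.1 V.
Step 3 — Convert to polar: |V_total| = 196.7 V, ∠V_total = 49.7°.

V_total = 196.7∠49.7° V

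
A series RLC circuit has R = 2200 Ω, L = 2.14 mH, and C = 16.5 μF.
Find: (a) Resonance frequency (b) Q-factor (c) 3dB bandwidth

Step 1 — Resonance condition Im(Z)=0 gives ω₀ = 1/√(LC).
Step 2 — ω₀ = 1/√(0.00214·1.65e-05) = 5322 rad/s.
Step 3 — f₀ = ω₀/(2π) = 847 Hz.
Step 4 — Series Q: Q = ω₀L/R = 5322·0.00214/2200 = 0.005177.
Step 5 — 3dB bandwidth: Δω = ω₀/Q = 1.028e+06 rad/s; BW = Δω/(2π) = 1.636e+05 Hz.

(a) f₀ = 847 Hz  (b) Q = 0.005177  (c) BW = 1.636e+05 Hz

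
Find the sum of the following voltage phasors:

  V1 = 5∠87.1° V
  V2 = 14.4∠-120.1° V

Step 1 — Convert each phasor to rectangular form:
  V1 = 5·(cos(87.1°) + j·sin(87.1°)) = 0.253 + j4.994 V
  V2 = 14.4·(cos(-120.1°) + j·sin(-120.1°)) = -7.222 - j12.46 V
Step 2 — Sum components: V_total = -6.969 - j7.465 V.
Step 3 — Convert to polar: |V_total| = 10.21 V, ∠V_total = -133.0°.

V_total = 10.21∠-133.0° V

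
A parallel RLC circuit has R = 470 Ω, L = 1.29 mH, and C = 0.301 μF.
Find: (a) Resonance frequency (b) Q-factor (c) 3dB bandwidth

Step 1 — Resonance: ω₀ = 1/√(LC) = 1/√(0.00129·3.01e-07) = 5.075e+04 rad/s.
Step 2 — f₀ = ω₀/(2π) = 8077 Hz.
Step 3 — Parallel Q: Q = R/(ω₀L) = 470/(5.075e+04·0.00129) = 7.179.
Step 4 — Bandwidth: Δω = ω₀/Q = 7069 rad/s; BW = Δω/(2π) = 1125 Hz.

(a) f₀ = 8077 Hz  (b) Q = 7.179  (c) BW = 1125 Hz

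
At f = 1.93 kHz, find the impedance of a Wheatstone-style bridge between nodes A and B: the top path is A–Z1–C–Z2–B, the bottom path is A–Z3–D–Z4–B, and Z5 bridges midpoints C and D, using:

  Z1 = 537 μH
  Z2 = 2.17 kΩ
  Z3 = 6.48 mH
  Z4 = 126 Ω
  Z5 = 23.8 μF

Step 1 — Angular frequency: ω = 2π·f = 2π·1930 = 1.213e+04 rad/s.
Step 2 — Component impedances:
  Z1: Z = jωL = j·1.213e+04·0.000537 = 0 + j6.512 Ω
  Z2: Z = R = 2170 Ω
  Z3: Z = jωL = j·1.213e+04·0.00648 = 0 + j78.58 Ω
  Z4: Z = R = 126 Ω
  Z5: Z = 1/(jωC) = -j/(ω·C) = 0 - j3.465 Ω
Step 3 — Bridge requires nodal analysis (the Z5 bridge couples midpoints C and D, so the two paths cannot be reduced to a simple series/parallel combination). Setting node B to ground and injecting 1 A at node A, the 3-node admittance system at A, C, D solves to V_A = Z_AB = 119.1 + j3.289 Ω = 119.1∠1.6° Ω.

Z = 119.1 + j3.289 Ω = 119.1∠1.6° Ω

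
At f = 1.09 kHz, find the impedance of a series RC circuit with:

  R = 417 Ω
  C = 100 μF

Step 1 — Angular frequency: ω = 2π·f = 2π·1090 = 6849 rad/s.
Step 2 — Component impedances:
  R: Z = R = 417 Ω
  C: Z = 1/(jωC) = -j/(ω·C) = 0 - j1.46 Ω
Step 3 — Series combination: Z_total = R + C = 417 - j1.46 Ω = 417∠-0.2° Ω.

Z = 417 - j1.46 Ω = 417∠-0.2° Ω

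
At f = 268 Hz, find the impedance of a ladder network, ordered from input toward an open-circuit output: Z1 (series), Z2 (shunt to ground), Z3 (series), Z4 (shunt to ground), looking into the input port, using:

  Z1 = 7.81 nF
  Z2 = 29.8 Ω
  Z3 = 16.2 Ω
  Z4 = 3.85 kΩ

Step 1 — Angular frequency: ω = 2π·f = 2π·268 = 1684 rad/s.
Step 2 — Component impedances:
  Z1: Z = 1/(jωC) = -j/(ω·C) = 0 - j7.604e+04 Ω
  Z2: Z = R = 29.8 Ω
  Z3: Z = R = 16.2 Ω
  Z4: Z = R = 3850 Ω
Step 3 — Ladder network (open output): work backward from the far end, alternating series and parallel combinations. Z_in = 29.57 - j7.604e+04 Ω = 7.604e+04∠-90.0° Ω.

Z = 29.57 - j7.604e+04 Ω = 7.604e+04∠-90.0° Ω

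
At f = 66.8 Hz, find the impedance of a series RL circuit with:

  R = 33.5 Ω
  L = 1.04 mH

Step 1 — Angular frequency: ω = 2π·f = 2π·66.8 = 419.7 rad/s.
Step 2 — Component impedances:
  R: Z = R = 33.5 Ω
  L: Z = jωL = j·419.7·0.00104 = 0 + j0.4365 Ω
Step 3 — Series combination: Z_total = R + L = 33.5 + j0.4365 Ω = 33.5∠0.7° Ω.

Z = 33.5 + j0.4365 Ω = 33.5∠0.7° Ω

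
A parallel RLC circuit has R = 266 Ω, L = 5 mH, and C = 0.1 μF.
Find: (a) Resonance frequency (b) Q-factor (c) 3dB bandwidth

Step 1 — Resonance: ω₀ = 1/√(LC) = 1/√(0.005·1e-07) = 4.472e+04 rad/s.
Step 2 — f₀ = ω₀/(2π) = 7118 Hz.
Step 3 — Parallel Q: Q = R/(ω₀L) = 266/(4.472e+04·0.005) = 1.19.
Step 4 — Bandwidth: Δω = ω₀/Q = 3.759e+04 rad/s; BW = Δω/(2π) = 5983 Hz.

(a) f₀ = 7118 Hz  (b) Q = 1.19  (c) BW = 5983 Hz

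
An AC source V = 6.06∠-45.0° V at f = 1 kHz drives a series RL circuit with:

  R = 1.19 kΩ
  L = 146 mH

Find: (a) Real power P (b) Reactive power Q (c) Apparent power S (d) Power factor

Step 1 — Angular frequency: ω = 2π·f = 2π·1000 = 6283 rad/s.
Step 2 — Component impedances:
  R: Z = R = 1190 Ω
  L: Z = jωL = j·6283·0.146 = 0 + j917.3 Ω
Step 3 — Series combination: Z_total = R + L = 1190 + j917.3 Ω = 1503∠37.6° Ω.
Step 4 — Source phasor: V = 6.06∠-45.0° V = 4.285 - j4.285 V.
Step 5 — Current: I = V / Z = 0.0005175 - j0.004 A = 0.004033∠-82.6° A.
Step 6 — Complex power: S = V·I* = 0.01936 + j0.01492 VA.
Step 7 — Real power: P = Re(S) = 0.01936 W.
Step 8 — Reactive power: Q = Im(S) = 0.01492 VAR.
Step 9 — Apparent power: |S| = 0.02444 VA.
Step 10 — Power factor: PF = P/|S| = 0.792 (lagging).

(a) P = 0.01936 W  (b) Q = 0.01492 VAR  (c) S = 0.02444 VA  (d) PF = 0.792 (lagging)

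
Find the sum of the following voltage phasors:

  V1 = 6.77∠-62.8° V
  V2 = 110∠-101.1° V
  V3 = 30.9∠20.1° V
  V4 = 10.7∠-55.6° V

Step 1 — Convert each phasor to rectangular form:
  V1 = 6.77·(cos(-62.8°) + j·sin(-62.8°)) = 3.095 - j6.021 V
  V2 = 110·(cos(-101.1°) + j·sin(-101.1°)) = -21.18 - j107.9 V
  V3 = 30.9·(cos(20.1°) + j·sin(20.1°)) = 29.02 + j10.62 V
  V4 = 10.7·(cos(-55.6°) + j·sin(-55.6°)) = 6.045 - j8.829 V
Step 2 — Sum components: V_total = 16.98 - j112.2 V.
Step 3 — Convert to polar: |V_total| = 113.5 V, ∠V_total = -81.4°.

V_total = 113.5∠-81.4° V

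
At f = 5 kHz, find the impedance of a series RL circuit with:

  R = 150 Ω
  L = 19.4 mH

Step 1 — Angular frequency: ω = 2π·f = 2π·5000 = 3.142e+04 rad/s.
Step 2 — Component impedances:
  R: Z = R = 150 Ω
  L: Z = jωL = j·3.142e+04·0.0194 = 0 + j609.5 Ω
Step 3 — Series combination: Z_total = R + L = 150 + j609.5 Ω = 627.7∠76.2° Ω.

Z = 150 + j609.5 Ω = 627.7∠76.2° Ω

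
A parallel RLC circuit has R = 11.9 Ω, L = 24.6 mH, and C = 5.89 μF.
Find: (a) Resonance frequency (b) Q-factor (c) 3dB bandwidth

Step 1 — Resonance: ω₀ = 1/√(LC) = 1/√(0.0246·5.89e-06) = 2627 rad/s.
Step 2 — f₀ = ω₀/(2π) = 418.1 Hz.
Step 3 — Parallel Q: Q = R/(ω₀L) = 11.9/(2627·0.0246) = 0.1841.
Step 4 — Bandwidth: Δω = ω₀/Q = 1.427e+04 rad/s; BW = Δω/(2π) = 2271 Hz.

(a) f₀ = 418.1 Hz  (b) Q = 0.1841  (c) BW = 2271 Hz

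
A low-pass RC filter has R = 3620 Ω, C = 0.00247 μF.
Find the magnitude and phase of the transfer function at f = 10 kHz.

Step 1 — Angular frequency: ω = 2π·1e+04 = 6.283e+04 rad/s.
Step 2 — Transfer function: H(jω) = 1/(1 + jωRC).
Step 3 — Denominator: 1 + jωRC = 1 + j·6.283e+04·3620·2.47e-09 = 1 + j0.5618.
Step 4 — H = 0.7601 - j0.427.
Step 5 — Magnitude: |H| = 0.8718 (-1.2 dB); phase: φ = -29.3°.

|H| = 0.8718 (-1.2 dB), φ = -29.3°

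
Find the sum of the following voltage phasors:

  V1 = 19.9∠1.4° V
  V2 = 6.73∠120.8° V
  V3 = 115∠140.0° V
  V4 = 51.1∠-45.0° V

Step 1 — Convert each phasor to rectangular form:
  V1 = 19.9·(cos(1.4°) + j·sin(1.4°)) = 19.89 + j0.4862 V
  V2 = 6.73·(cos(120.8°) + j·sin(120.8°)) = -3.446 + j5.781 V
  V3 = 115·(cos(140.0°) + j·sin(140.0°)) = -88.1 + j73.92 V
  V4 = 51.1·(cos(-45.0°) + j·sin(-45.0°)) = 36.13 - j36.13 V
Step 2 — Sum components: V_total = -35.51 + j44.05 V.
Step 3 — Convert to polar: |V_total| = 56.59 V, ∠V_total = 128.9°.

V_total = 56.59∠128.9° V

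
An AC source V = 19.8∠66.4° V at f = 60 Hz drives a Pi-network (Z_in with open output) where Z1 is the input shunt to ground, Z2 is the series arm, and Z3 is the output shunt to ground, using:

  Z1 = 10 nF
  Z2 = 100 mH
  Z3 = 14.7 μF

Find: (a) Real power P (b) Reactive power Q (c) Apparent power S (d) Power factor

Step 1 — Angular frequency: ω = 2π·f = 2π·60 = 377 rad/s.
Step 2 — Component impedances:
  Z1: Z = 1/(jωC) = -j/(ω·C) = 0 - j2.653e+05 Ω
  Z2: Z = jωL = j·377·0.1 = 0 + j37.7 Ω
  Z3: Z = 1/(jωC) = -j/(ω·C) = 0 - j180.4 Ω
Step 3 — With open output, the series arm Z2 and the output shunt Z3 appear in series to ground: Z2 + Z3 = 0 - j142.7 Ω.
Step 4 — Parallel with input shunt Z1: Z_in = Z1 || (Z2 + Z3) = 0 - j142.7 Ω = 142.7∠-90.0° Ω.
Step 5 — Source phasor: V = 19.8∠66.4° V = 7.927 + j18.14 V.
Step 6 — Current: I = V / Z = -0.1272 + j0.05556 A = 0.1388∠156.4° A.
Step 7 — Complex power: S = V·I* = 0 - j2.748 VA.
Step 8 — Real power: P = Re(S) = 0 W.
Step 9 — Reactive power: Q = Im(S) = -2.748 VAR.
Step 10 — Apparent power: |S| = 2.748 VA.
Step 11 — Power factor: PF = P/|S| = 0 (leading).

(a) P = 0 W  (b) Q = -2.748 VAR  (c) S = 2.748 VA  (d) PF = 0 (leading)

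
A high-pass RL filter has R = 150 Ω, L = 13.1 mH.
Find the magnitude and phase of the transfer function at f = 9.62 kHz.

Step 1 — Angular frequency: ω = 2π·9620 = 6.044e+04 rad/s.
Step 2 — Transfer function: H(jω) = jωL/(R + jωL).
Step 3 — Numerator jωL = j·791.8; denominator R + jωL = 150 + j791.8.
Step 4 — H = 0.9654 + j0.1829.
Step 5 — Magnitude: |H| = 0.9825 (-0.2 dB); phase: φ = 10.7°.

|H| = 0.9825 (-0.2 dB), φ = 10.7°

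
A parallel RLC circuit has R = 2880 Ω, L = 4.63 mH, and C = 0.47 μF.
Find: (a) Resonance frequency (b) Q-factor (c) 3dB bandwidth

Step 1 — Resonance: ω₀ = 1/√(LC) = 1/√(0.00463·4.7e-07) = 2.144e+04 rad/s.
Step 2 — f₀ = ω₀/(2π) = 3412 Hz.
Step 3 — Parallel Q: Q = R/(ω₀L) = 2880/(2.144e+04·0.00463) = 29.02.
Step 4 — Bandwidth: Δω = ω₀/Q = 738.8 rad/s; BW = Δω/(2π) = 117.6 Hz.

(a) f₀ = 3412 Hz  (b) Q = 29.02  (c) BW = 117.6 Hz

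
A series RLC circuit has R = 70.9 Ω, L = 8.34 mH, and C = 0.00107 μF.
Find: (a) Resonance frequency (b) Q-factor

Step 1 — Resonance condition Im(Z)=0 gives ω₀ = 1/√(LC).
Step 2 — ω₀ = 1/√(0.00834·1.07e-09) = 3.348e+05 rad/s.
Step 3 — f₀ = ω₀/(2π) = 5.328e+04 Hz.
Step 4 — Series Q: Q = ω₀L/R = 3.348e+05·0.00834/70.9 = 39.38.

(a) f₀ = 5.328e+04 Hz  (b) Q = 39.38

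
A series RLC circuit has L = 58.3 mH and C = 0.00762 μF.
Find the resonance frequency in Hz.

Step 1 — Resonance condition Im(Z)=0 gives ω₀ = 1/√(LC).
Step 2 — ω₀ = 1/√(0.0583·7.62e-09) = 4.744e+04 rad/s.
Step 3 — f₀ = ω₀/(2π) = 7551 Hz.

f₀ = 7551 Hz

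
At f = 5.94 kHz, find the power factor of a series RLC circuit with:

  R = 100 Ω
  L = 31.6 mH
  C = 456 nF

Step 1 — Angular frequency: ω = 2π·f = 2π·5940 = 3.732e+04 rad/s.
Step 2 — Component impedances:
  R: Z = R = 100 Ω
  L: Z = jωL = j·3.732e+04·0.0316 = 0 + j1179 Ω
  C: Z = 1/(jωC) = -j/(ω·C) = 0 - j58.76 Ω
Step 3 — Series combination: Z_total = R + L + C = 100 + j1121 Ω = 1125∠84.9° Ω.
Step 4 — Power factor: PF = cos(φ) = Re(Z)/|Z| = 100/1125.1 = 0.08888.
Step 5 — Type: Im(Z) = 1121 ⇒ lagging (phase φ = 84.9°).

PF = 0.08888 (lagging, φ = 84.9°)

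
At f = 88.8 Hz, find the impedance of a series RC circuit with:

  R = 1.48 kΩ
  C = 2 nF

Step 1 — Angular frequency: ω = 2π·f = 2π·88.8 = 557.9 rad/s.
Step 2 — Component impedances:
  R: Z = R = 1480 Ω
  C: Z = 1/(jωC) = -j/(ω·C) = 0 - j8.961e+05 Ω
Step 3 — Series combination: Z_total = R + C = 1480 - j8.961e+05 Ω = 8.961e+05∠-89.9° Ω.

Z = 1480 - j8.961e+05 Ω = 8.961e+05∠-89.9° Ω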